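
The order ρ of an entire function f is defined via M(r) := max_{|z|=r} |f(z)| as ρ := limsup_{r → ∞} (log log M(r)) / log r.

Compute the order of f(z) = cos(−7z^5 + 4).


Write cos(w) = (e^{iw} ± e^{−iw})/(2 or 2i), so |cos(w)| ≤ e^{|w|}. With w = −7z^5 + 4, |w| ≤ 7r^5 + 4 on |z|=r, giving M(r) ≤ e^{7r^5 + 4} and ρ ≤ 5. For the lower bound, choose z on |z|=r with -7z^5 purely imaginary of modulus 7r^5; then |cos(−7z^5 + 4)| grows like e^{7r^5}/2, so ρ ≥ 5. Hence ρ = 5.
Therefore ρ = 5.

Order ρ = 5.


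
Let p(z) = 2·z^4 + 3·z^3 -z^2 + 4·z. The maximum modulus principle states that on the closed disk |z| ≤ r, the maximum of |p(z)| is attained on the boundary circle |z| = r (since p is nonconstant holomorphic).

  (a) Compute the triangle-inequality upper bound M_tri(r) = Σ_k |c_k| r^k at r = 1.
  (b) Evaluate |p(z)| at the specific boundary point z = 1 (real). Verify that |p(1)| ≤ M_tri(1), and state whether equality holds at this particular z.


Coefficients: c_0 = 0, c_1 = 4, c_2 = -1, c_3 = 3, c_4 = 2. Radius r = 1.
Part (a). Triangle bound: M_tri(r) = Σ_k |c_k| r^k
  = |0|·1^0 + |4|·1^1 + |-1|·1^2 + |3|·1^3 + |2|·1^4
  = 0 + 4 + 1 + 3 + 2 = 10.
This bounds M(r) := max_{|z|=r} |p(z)| from above; equality holds iff all terms c_k z^k can be made to align in phase at a single z on |z|=r.
Part (b). At z = 1 (real, on the circle |z| = r):
  p(1) = (0)·1^0 + (4)·1^1 + (-1)·1^2 + (3)·1^3 + (2)·1^4 = 8.
  |p(1)| = 8.
Check: |p(1)| = 8 ≤ 10 = M_tri(1). ✓ Equality does not hold at z = 1 (the coefficients have mixed signs, so the terms do not all align in phase there).

M_tri(1) = 10; |p(1)| = 8; equality at z=1: no.


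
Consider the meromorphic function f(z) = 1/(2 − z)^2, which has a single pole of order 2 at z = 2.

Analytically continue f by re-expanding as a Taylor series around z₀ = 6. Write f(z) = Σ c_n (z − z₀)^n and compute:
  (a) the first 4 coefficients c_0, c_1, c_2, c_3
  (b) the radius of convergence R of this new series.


Let w = z − z₀, so z = z₀ + w.
Then 2 − z = 2 − (z₀ + w) = (2 − z₀) − w = -4 − w.
f(z) = 1/(-4 − w)^2 = (1/(-4)^2) · (1 − w/(-4))^{−2}.
By the binomial series (1−u)^{−2} = Σ_{n≥0} C(n+1, 1) u^n for |u|<1, with u = w/(-4):
  c_n = C(n+1, 1) / (-4)^(n+2).
  c_0 = 1/(-4)^2 = 1/16.
  c_1 = 2/(-4)^3 = -1/32.
  c_2 = 3/(-4)^4 = 3/256.
  c_3 = 4/(-4)^5 = -1/256.
The series is valid for |w/d| < 1, i.e. |z − z₀| < |d|.
Radius of convergence: R = |2 − z₀| = |-4| = 4 (distance from z₀ to the singularity z = 2).

c_0 = 1/16, c_1 = -1/32, c_2 = 3/256, c_3 = -1/256; R = 4.


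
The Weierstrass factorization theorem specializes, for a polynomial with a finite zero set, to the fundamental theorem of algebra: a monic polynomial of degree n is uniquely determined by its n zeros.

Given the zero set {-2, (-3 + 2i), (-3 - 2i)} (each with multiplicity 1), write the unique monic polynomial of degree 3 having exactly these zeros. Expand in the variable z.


The polynomial is p(z) = ∏_{α ∈ S} (z − α), where S = {-2, (-3 + 2i), (-3 - 2i)}.
Expanding the product yields: p(z) = z^3 + 8·z^2 + 25·z + 26.
Note conjugate pairs combine to real quadratics: (z − (-3+2i))(z − (-3−2i)) = z² + 6z + 13.
The resulting polynomial has degree 3 and real coefficients as required.

p(z) = z^3 + 8·z^2 + 25·z + 26.


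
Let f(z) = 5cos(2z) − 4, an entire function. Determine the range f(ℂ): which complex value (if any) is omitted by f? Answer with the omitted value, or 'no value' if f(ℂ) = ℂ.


Little Picard bounds the complement of f(ℂ) to at most one point.
cos is entire and surjective onto ℂ: for every w ∈ ℂ, cos(ζ) = w has a solution ζ ∈ ℂ (e.g., via the complex inverse arccos). With ζ = 2z this gives z = ζ/(2). Then 5·cos(2z) takes every value in 5·ℂ = ℂ, and adding -4 is a bijection of ℂ. So f is surjective and omits no value. (Note: only on the real line is cos bounded by [−1, 1].)

Omitted value: no value.


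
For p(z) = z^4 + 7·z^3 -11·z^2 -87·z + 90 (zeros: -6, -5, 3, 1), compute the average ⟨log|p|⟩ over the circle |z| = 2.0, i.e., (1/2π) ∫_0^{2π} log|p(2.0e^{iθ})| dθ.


Zeros: -6, -5, 1, 3; r = 2.0.
Inside |z| < r: 1. Outside (|z| ≥ r): -6, -5, 3.
p(0) = 90, so log|p(0)| = log(90) = 4.4998.
Apply Jensen: I(r) = log|p(0)| + Σ_k log(r/|z_k|), summed over zeros inside |z| < r.
  log(r/|z_k|) for z_k = 1: log(2.0/1) = 0.6931
  Outside zeros (-6, -5, 3) contribute nothing to the Jensen sum.
Sum over inside zeros: 0.6931.
I(r) = log|p(0)| + (inside sum) = 4.4998 + 0.6931 = 5.1930.
Note: since some zeros are outside |z| ≤ r, the simplified n·log(r) form does NOT apply — only the inside zeros contribute.

I(r) ≈ 5.1930.


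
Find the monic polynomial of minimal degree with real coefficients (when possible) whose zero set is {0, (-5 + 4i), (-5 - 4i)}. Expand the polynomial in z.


The polynomial is p(z) = ∏_{α ∈ S} (z − α), where S = {0, (-5 + 4i), (-5 - 4i)}.
Expanding the product yields: p(z) = z^3 + 10·z^2 + 41·z.
Note conjugate pairs combine to real quadratics: (z − (-5+4i))(z − (-5−4i)) = z² + 10z + 41.
The resulting polynomial has degree 3 and real coefficients as required.

p(z) = z^3 + 10·z^2 + 41·z.


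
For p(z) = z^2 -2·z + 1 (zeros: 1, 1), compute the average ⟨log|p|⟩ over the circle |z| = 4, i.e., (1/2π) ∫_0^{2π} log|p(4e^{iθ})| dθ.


Zeros: 1, 1; r = 4.
Inside |z| < r: 1, 1. Outside (|z| ≥ r): ∅.
p(0) = 1, so log|p(0)| = log(1) = 0.0000.
Apply Jensen: I(r) = log|p(0)| + Σ_k log(r/|z_k|), summed over zeros inside |z| < r.
  log(r/|z_k|) for z_k = 1: log(4/1) = 1.3863
  log(r/|z_k|) for z_k = 1: log(4/1) = 1.3863
Sum over inside zeros: 2.7726.
I(r) = log|p(0)| + (inside sum) = 0.0000 + 2.7726 = 2.7726.
Closed form (all zeros inside, monic): I(r) = n·log(r) = 2·log(4) = 2.7726. ✓

I(r) ≈ 2.7726.


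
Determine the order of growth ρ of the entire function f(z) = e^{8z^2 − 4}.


|e^{8z^2 − 4}| = e^{Re(8·z^2) + -4} ≤ e^{8|z|^2 + -4} = e^{8r^2 + -4} on |z| = r, so ρ ≤ 2. Choosing z on |z|=r so that 8·z^2 is real positive (always possible by picking arg z appropriately) gives |f(z)| = e^{8r^2 + -4}, matching the bound. The additive constant -4 does not affect log log M(r) ~ 2·log r. Hence ρ = 2.
Therefore ρ = 2.

Order ρ = 2.


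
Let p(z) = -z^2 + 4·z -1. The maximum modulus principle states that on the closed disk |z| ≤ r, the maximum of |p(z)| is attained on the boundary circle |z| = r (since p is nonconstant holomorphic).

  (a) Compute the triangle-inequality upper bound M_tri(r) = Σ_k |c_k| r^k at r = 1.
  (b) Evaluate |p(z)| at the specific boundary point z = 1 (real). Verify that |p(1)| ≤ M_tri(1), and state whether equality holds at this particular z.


Coefficients: c_0 = -1, c_1 = 4, c_2 = -1. Radius r = 1.
Part (a). Triangle bound: M_tri(r) = Σ_k |c_k| r^k
  = |-1|·1^0 + |4|·1^1 + |-1|·1^2
  = 1 + 4 + 1 = 6.
This bounds M(r) := max_{|z|=r} |p(z)| from above; equality holds iff all terms c_k z^k can be made to align in phase at a single z on |z|=r.
Part (b). At z = 1 (real, on the circle |z| = r):
  p(1) = (-1)·1^0 + (4)·1^1 + (-1)·1^2 = 2.
  |p(1)| = 2.
Check: |p(1)| = 2 ≤ 6 = M_tri(1). ✓ Equality does not hold at z = 1 (the coefficients have mixed signs, so the terms do not all align in phase there).

M_tri(1) = 6; |p(1)| = 2; equality at z=1: no.


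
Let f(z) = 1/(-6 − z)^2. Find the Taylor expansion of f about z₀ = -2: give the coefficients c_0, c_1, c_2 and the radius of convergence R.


Let w = z − z₀, so z = z₀ + w.
Then -6 − z = -6 − (z₀ + w) = (-6 − z₀) − w = -4 − w.
f(z) = 1/(-4 − w)^2 = (1/(-4)^2) · (1 − w/(-4))^{−2}.
By the binomial series (1−u)^{−2} = Σ_{n≥0} C(n+1, 1) u^n for |u|<1, with u = w/(-4):
  c_n = C(n+1, 1) / (-4)^(n+2).
  c_0 = 1/(-4)^2 = 1/16.
  c_1 = 2/(-4)^3 = -1/32.
  c_2 = 3/(-4)^4 = 3/256.
The series is valid for |w/d| < 1, i.e. |z − z₀| < |d|.
Radius of convergence: R = |-6 − z₀| = |-4| = 4 (distance from z₀ to the singularity z = -6).

c_0 = 1/16, c_1 = -1/32, c_2 = 3/256; R = 4.


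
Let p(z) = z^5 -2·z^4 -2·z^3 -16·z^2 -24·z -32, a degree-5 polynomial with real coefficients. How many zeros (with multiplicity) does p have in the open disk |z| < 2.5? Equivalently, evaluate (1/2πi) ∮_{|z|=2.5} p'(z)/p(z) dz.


The zeros of p are: (0 + 2i), (0 - 2i), 4, (-1 + 1i), (-1 - 1i).
Their magnitudes are: 2, 2, 4, 1.414, 1.414.
Zeros with |z| < R = 2.5: (0 + 2i), (0 - 2i), (-1 + 1i), (-1 - 1i).
Count = 4.
By the argument principle, (1/2πi) ∮_{|z|=R} p'(z)/p(z) dz equals exactly this count.

Number of zeros inside |z| < 2.5: 4.


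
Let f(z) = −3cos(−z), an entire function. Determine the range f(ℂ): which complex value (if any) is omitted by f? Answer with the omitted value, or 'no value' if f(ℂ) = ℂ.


Little Picard bounds the complement of f(ℂ) to at most one point.
cos is entire and surjective onto ℂ: for every w ∈ ℂ, cos(ζ) = w has a solution ζ ∈ ℂ (e.g., via the complex inverse arccos). With ζ = −z this gives z = ζ/(-1). Then -3·cos(−z) takes every value in -3·ℂ = ℂ, and adding 0 is a bijection of ℂ. So f is surjective and omits no value. (Note: only on the real line is cos bounded by [−1, 1].)

Omitted value: no value.


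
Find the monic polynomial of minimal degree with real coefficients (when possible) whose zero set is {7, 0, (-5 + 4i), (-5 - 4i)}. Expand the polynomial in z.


The polynomial is p(z) = ∏_{α ∈ S} (z − α), where S = {7, 0, (-5 + 4i), (-5 - 4i)}.
Expanding the product yields: p(z) = z^4 + 3·z^3 -29·z^2 -287·z.
Note conjugate pairs combine to real quadratics: (z − (-5+4i))(z − (-5−4i)) = z² + 10z + 41.
The resulting polynomial has degree 4 and real coefficients as required.

p(z) = z^4 + 3·z^3 -29·z^2 -287·z.


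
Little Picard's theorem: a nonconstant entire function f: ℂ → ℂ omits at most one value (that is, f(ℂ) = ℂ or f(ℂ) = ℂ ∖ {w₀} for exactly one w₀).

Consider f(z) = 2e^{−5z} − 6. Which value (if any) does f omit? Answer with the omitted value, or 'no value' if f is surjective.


Little Picard bounds the complement of f(ℂ) to at most one point.
e^{−5z} is never zero on ℂ, so 2·e^{−5z} takes every value in ℂ ∖ {0}. Adding -6 shifts the range to ℂ ∖ {-6}. Thus f omits exactly the value -6.

Omitted value: -6.


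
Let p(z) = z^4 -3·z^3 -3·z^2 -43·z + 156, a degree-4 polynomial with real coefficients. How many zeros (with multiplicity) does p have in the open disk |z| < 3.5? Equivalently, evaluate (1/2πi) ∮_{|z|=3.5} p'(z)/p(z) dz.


The zeros of p are: (-2 + 3i), (-2 - 3i), 3, 4.
Their magnitudes are: 3.606, 3.606, 3, 4.
Zeros with |z| < R = 3.5: 3.
Count = 1.
By the argument principle, (1/2πi) ∮_{|z|=R} p'(z)/p(z) dz equals exactly this count.

Number of zeros inside |z| < 3.5: 1.


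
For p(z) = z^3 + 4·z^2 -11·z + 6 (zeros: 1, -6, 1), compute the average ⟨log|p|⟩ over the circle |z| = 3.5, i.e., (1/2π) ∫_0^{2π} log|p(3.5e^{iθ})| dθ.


Zeros: -6, 1, 1; r = 3.5.
Inside |z| < r: 1, 1. Outside (|z| ≥ r): -6.
p(0) = 6, so log|p(0)| = log(6) = 1.7918.
Apply Jensen: I(r) = log|p(0)| + Σ_k log(r/|z_k|), summed over zeros inside |z| < r.
  log(r/|z_k|) for z_k = 1: log(3.5/1) = 1.2528
  log(r/|z_k|) for z_k = 1: log(3.5/1) = 1.2528
  Outside zeros (-6) contribute nothing to the Jensen sum.
Sum over inside zeros: 2.5055.
I(r) = log|p(0)| + (inside sum) = 1.7918 + 2.5055 = 4.2973.
Note: since some zeros are outside |z| ≤ r, the simplified n·log(r) form does NOT apply — only the inside zeros contribute.

I(r) ≈ 4.2973.


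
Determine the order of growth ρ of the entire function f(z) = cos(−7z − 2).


cos(w) is a linear combination of e^{iw} and e^{−iw} (or e^w, e^{−w} in the hyperbolic case), so |cos(w)| ≤ e^{|w|}. With w = −7z − 2, |w| ≤ 7|z| + 2 = 7r + 2 on |z| = r, giving M(r) ≤ e^{7r + 2}, so ρ ≤ 1. On a suitable ray (z = it for sin/cos; z = t for sinh/cosh, t real → ∞), |cos(−7z − 2)| grows like e^{7|t|}/2, so ρ ≥ 1. Hence ρ = 1.
Therefore ρ = 1.

Order ρ = 1.


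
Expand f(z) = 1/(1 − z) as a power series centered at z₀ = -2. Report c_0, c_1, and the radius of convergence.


Let w = z − z₀, so z = z₀ + w.
Then 1 − z = 1 − (z₀ + w) = (1 − z₀) − w = 3 − w.
f(z) = 1/(3 − w) = (1/(3)) · 1/(1 − w/(3)) = Σ_{n≥0} w^n / (3)^(n+1).
So c_n = 1/(3)^(n+1):
  c_0 = 1/(3)^1 = 1/3.
  c_1 = 1/(3)^2 = 1/9.
The series is valid for |w/d| < 1, i.e. |z − z₀| < |d|.
Radius of convergence: R = |1 − z₀| = |3| = 3 (distance from z₀ to the singularity z = 1).

c_0 = 1/3, c_1 = 1/9; R = 3.


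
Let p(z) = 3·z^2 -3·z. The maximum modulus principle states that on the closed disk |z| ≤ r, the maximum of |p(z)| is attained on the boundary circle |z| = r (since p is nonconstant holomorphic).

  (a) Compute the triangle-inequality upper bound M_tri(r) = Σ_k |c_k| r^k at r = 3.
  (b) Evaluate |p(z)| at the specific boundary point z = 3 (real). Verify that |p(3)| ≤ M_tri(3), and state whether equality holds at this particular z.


Coefficients: c_0 = 0, c_1 = -3, c_2 = 3. Radius r = 3.
Part (a). Triangle bound: M_tri(r) = Σ_k |c_k| r^k
  = |0|·3^0 + |-3|·3^1 + |3|·3^2
  = 0 + 9 + 27 = 36.
This bounds M(r) := max_{|z|=r} |p(z)| from above; equality holds iff all terms c_k z^k can be made to align in phase at a single z on |z|=r.
Part (b). At z = 3 (real, on the circle |z| = r):
  p(3) = (0)·3^0 + (-3)·3^1 + (3)·3^2 = 18.
  |p(3)| = 18.
Check: |p(3)| = 18 ≤ 36 = M_tri(3). ✓ Equality does not hold at z = 3 (the coefficients have mixed signs, so the terms do not all align in phase there).

M_tri(3) = 36; |p(3)| = 18; equality at z=3: no.


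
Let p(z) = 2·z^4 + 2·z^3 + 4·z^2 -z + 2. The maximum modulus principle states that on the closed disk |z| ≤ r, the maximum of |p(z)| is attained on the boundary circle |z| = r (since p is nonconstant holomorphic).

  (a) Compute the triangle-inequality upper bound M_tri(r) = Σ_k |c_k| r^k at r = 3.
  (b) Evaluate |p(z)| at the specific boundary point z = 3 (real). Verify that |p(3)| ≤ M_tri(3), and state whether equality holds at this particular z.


Coefficients: c_0 = 2, c_1 = -1, c_2 = 4, c_3 = 2, c_4 = 2. Radius r = 3.
Part (a). Triangle bound: M_tri(r) = Σ_k |c_k| r^k
  = |2|·3^0 + |-1|·3^1 + |4|·3^2 + |2|·3^3 + |2|·3^4
  = 2 + 3 + 36 + 54 + 162 = 257.
This bounds M(r) := max_{|z|=r} |p(z)| from above; equality holds iff all terms c_k z^k can be made to align in phase at a single z on |z|=r.
Part (b). At z = 3 (real, on the circle |z| = r):
  p(3) = (2)·3^0 + (-1)·3^1 + (4)·3^2 + (2)·3^3 + (2)·3^4 = 251.
  |p(3)| = 251.
Check: |p(3)| = 251 ≤ 257 = M_tri(3). ✓ Equality does not hold at z = 3 (the coefficients have mixed signs, so the terms do not all align in phase there).

M_tri(3) = 257; |p(3)| = 251; equality at z=3: no.


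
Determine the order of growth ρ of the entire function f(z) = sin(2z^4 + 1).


Write sin(w) = (e^{iw} ± e^{−iw})/(2 or 2i), so |sin(w)| ≤ e^{|w|}. With w = 2z^4 + 1, |w| ≤ 2r^4 + 1 on |z|=r, giving M(r) ≤ e^{2r^4 + 1} and ρ ≤ 4. For the lower bound, choose z on |z|=r with 2z^4 purely imaginary of modulus 2r^4; then |sin(2z^4 + 1)| grows like e^{2r^4}/2, so ρ ≥ 4. Hence ρ = 4.
Therefore ρ = 4.

Order ρ = 4.


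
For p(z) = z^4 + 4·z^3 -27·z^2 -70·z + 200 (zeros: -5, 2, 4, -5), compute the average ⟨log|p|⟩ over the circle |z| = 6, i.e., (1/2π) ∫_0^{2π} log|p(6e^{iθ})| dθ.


Zeros: -5, -5, 2, 4; r = 6.
Inside |z| < r: -5, -5, 2, 4. Outside (|z| ≥ r): ∅.
p(0) = 200, so log|p(0)| = log(200) = 5.2983.
Apply Jensen: I(r) = log|p(0)| + Σ_k log(r/|z_k|), summed over zeros inside |z| < r.
  log(r/|z_k|) for z_k = -5: log(6/5) = 0.1823
  log(r/|z_k|) for z_k = 2: log(6/2) = 1.0986
  log(r/|z_k|) for z_k = 4: log(6/4) = 0.4055
  log(r/|z_k|) for z_k = -5: log(6/5) = 0.1823
Sum over inside zeros: 1.8687.
I(r) = log|p(0)| + (inside sum) = 5.2983 + 1.8687 = 7.1670.
Closed form (all zeros inside, monic): I(r) = n·log(r) = 4·log(6) = 7.1670. ✓

I(r) ≈ 7.1670.


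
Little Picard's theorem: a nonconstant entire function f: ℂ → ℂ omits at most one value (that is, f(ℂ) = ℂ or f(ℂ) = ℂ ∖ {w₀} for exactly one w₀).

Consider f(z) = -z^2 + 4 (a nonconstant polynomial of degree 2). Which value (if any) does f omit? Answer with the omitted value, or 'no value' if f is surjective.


Little Picard bounds the complement of f(ℂ) to at most one point.
For every w ∈ ℂ, the equation p(z) − w = 0 is a nonconstant polynomial in z and hence has at least one root by the fundamental theorem of algebra. So p is surjective onto ℂ, omitting no value.

Omitted value: no value.


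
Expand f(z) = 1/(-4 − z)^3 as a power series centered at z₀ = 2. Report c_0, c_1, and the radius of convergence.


Let w = z − z₀, so z = z₀ + w.
Then -4 − z = -4 − (z₀ + w) = (-4 − z₀) − w = -6 − w.
f(z) = 1/(-6 − w)^3 = (1/(-6)^3) · (1 − w/(-6))^{−3}.
By the binomial series (1−u)^{−3} = Σ_{n≥0} C(n+2, 2) u^n for |u|<1, with u = w/(-6):
  c_n = C(n+2, 2) / (-6)^(n+3).
  c_0 = 1/(-6)^3 = -1/216.
  c_1 = 3/(-6)^4 = 1/432.
The series is valid for |w/d| < 1, i.e. |z − z₀| < |d|.
Radius of convergence: R = |-4 − z₀| = |-6| = 6 (distance from z₀ to the singularity z = -4).

c_0 = -1/216, c_1 = 1/432; R = 6.


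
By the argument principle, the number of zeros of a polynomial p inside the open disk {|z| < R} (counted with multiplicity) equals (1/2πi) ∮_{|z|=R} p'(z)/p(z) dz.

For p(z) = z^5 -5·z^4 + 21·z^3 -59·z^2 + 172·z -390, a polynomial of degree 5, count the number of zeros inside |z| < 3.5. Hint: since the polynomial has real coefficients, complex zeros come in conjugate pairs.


The zeros of p are: 3, (2 + 3i), (2 - 3i), (-1 + 3i), (-1 - 3i).
Their magnitudes are: 3, 3.606, 3.606, 3.162, 3.162.
Zeros with |z| < R = 3.5: 3, (-1 + 3i), (-1 - 3i).
Count = 3.
By the argument principle, (1/2πi) ∮_{|z|=R} p'(z)/p(z) dz equals exactly this count.

Number of zeros inside |z| < 3.5: 3.


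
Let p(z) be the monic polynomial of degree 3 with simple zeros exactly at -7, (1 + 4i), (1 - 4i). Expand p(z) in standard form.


The polynomial is p(z) = ∏_{α ∈ S} (z − α), where S = {-7, (1 + 4i), (1 - 4i)}.
Expanding the product yields: p(z) = z^3 + 5·z^2 + 3·z + 119.
Note conjugate pairs combine to real quadratics: (z − (1+4i))(z − (1−4i)) = z² − 2z + 17.
The resulting polynomial has degree 3 and real coefficients as required.

p(z) = z^3 + 5·z^2 + 3·z + 119.


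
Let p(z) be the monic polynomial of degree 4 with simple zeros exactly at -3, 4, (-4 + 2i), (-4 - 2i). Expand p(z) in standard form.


The polynomial is p(z) = ∏_{α ∈ S} (z − α), where S = {-3, 4, (-4 + 2i), (-4 - 2i)}.
Expanding the product yields: p(z) = z^4 + 7·z^3 -116·z -240.
Note conjugate pairs combine to real quadratics: (z − (-4+2i))(z − (-4−2i)) = z² + 8z + 20.
The resulting polynomial has degree 4 and real coefficients as required.

p(z) = z^4 + 7·z^3 -116·z -240.


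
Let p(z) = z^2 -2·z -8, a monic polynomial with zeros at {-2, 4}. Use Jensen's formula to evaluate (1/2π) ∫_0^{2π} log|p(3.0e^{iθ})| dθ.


Zeros: -2, 4; r = 3.0.
Inside |z| < r: -2. Outside (|z| ≥ r): 4.
p(0) = -8, so log|p(0)| = log(8) = 2.0794.
Apply Jensen: I(r) = log|p(0)| + Σ_k log(r/|z_k|), summed over zeros inside |z| < r.
  log(r/|z_k|) for z_k = -2: log(3.0/2) = 0.4055
  Outside zeros (4) contribute nothing to the Jensen sum.
Sum over inside zeros: 0.4055.
I(r) = log|p(0)| + (inside sum) = 2.0794 + 0.4055 = 2.4849.
Note: since some zeros are outside |z| ≤ r, the simplified n·log(r) form does NOT apply — only the inside zeros contribute.

I(r) ≈ 2.4849.


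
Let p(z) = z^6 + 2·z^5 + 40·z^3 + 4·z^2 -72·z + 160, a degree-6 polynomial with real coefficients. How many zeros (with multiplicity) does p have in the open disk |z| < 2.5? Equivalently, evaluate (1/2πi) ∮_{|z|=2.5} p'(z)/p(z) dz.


The zeros of p are: (1 + 3i), (1 - 3i), -2, (1 + 1i), (1 - 1i), -4.
Their magnitudes are: 3.162, 3.162, 2, 1.414, 1.414, 4.
Zeros with |z| < R = 2.5: -2, (1 + 1i), (1 - 1i).
Count = 3.
By the argument principle, (1/2πi) ∮_{|z|=R} p'(z)/p(z) dz equals exactly this count.

Number of zeros inside |z| < 2.5: 3.


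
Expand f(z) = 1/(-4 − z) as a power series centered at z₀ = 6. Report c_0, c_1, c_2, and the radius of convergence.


Let w = z − z₀, so z = z₀ + w.
Then -4 − z = -4 − (z₀ + w) = (-4 − z₀) − w = -10 − w.
f(z) = 1/(-10 − w) = (1/(-10)) · 1/(1 − w/(-10)) = Σ_{n≥0} w^n / (-10)^(n+1).
So c_n = 1/(-10)^(n+1):
  c_0 = 1/(-10)^1 = -1/10.
  c_1 = 1/(-10)^2 = 1/100.
  c_2 = 1/(-10)^3 = -1/1000.
The series is valid for |w/d| < 1, i.e. |z − z₀| < |d|.
Radius of convergence: R = |-4 − z₀| = |-10| = 10 (distance from z₀ to the singularity z = -4).

c_0 = -1/10, c_1 = 1/100, c_2 = -1/1000; R = 10.


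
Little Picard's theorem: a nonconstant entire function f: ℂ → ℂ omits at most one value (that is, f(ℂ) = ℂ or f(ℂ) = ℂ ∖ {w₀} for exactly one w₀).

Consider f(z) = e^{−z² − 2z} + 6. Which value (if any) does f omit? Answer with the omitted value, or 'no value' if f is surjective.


Little Picard bounds the complement of f(ℂ) to at most one point.
The exponent g(z) = −z² − 2z is a nonconstant polynomial, hence surjective onto ℂ. So e^{g(z)} takes every value in {e^w : w ∈ ℂ} = ℂ ∖ {0}. Adding 6 shifts the range to ℂ ∖ {6}. f omits exactly 6.

Omitted value: 6.


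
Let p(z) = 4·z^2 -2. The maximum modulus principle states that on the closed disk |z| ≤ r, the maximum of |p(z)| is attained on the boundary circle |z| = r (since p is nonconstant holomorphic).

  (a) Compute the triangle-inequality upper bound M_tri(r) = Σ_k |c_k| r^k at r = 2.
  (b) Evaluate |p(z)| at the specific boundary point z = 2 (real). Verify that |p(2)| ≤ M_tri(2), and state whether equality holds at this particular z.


Coefficients: c_0 = -2, c_1 = 0, c_2 = 4. Radius r = 2.
Part (a). Triangle bound: M_tri(r) = Σ_k |c_k| r^k
  = |-2|·2^0 + |0|·2^1 + |4|·2^2
  = 2 + 0 + 16 = 18.
This bounds M(r) := max_{|z|=r} |p(z)| from above; equality holds iff all terms c_k z^k can be made to align in phase at a single z on |z|=r.
Part (b). At z = 2 (real, on the circle |z| = r):
  p(2) = (-2)·2^0 + (0)·2^1 + (4)·2^2 = 14.
  |p(2)| = 14.
Check: |p(2)| = 14 ≤ 18 = M_tri(2). ✓ Equality does not hold at z = 2 (the coefficients have mixed signs, so the terms do not all align in phase there).

M_tri(2) = 18; |p(2)| = 14; equality at z=2: no.


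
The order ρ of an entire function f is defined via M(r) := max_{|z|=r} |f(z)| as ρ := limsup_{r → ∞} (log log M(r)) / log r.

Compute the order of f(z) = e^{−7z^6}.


|e^{−7z^6}| = e^{Re(-7·z^6) + 0} ≤ e^{7|z|^6 + 0} = e^{7r^6 + 0} on |z| = r, so ρ ≤ 6. Choosing z on |z|=r so that -7·z^6 is real positive (always possible by picking arg z appropriately) gives |f(z)| = e^{7r^6 + 0}, matching the bound. The additive constant 0 does not affect log log M(r) ~ 6·log r. Hence ρ = 6.
Therefore ρ = 6.

Order ρ = 6.


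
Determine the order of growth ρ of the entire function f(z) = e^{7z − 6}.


|e^{7z − 6}| = e^{Re(7·z) + -6} ≤ e^{7|z|^1 + -6} = e^{7r^1 + -6} on |z| = r, so ρ ≤ 1. Choosing z on |z|=r so that 7·z is real positive (always possible by picking arg z appropriately) gives |f(z)| = e^{7r^1 + -6}, matching the bound. The additive constant -6 does not affect log log M(r) ~ 1·log r. Hence ρ = 1.
Therefore ρ = 1.

Order ρ = 1.


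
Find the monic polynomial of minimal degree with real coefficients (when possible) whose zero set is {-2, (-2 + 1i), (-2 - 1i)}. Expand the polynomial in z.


The polynomial is p(z) = ∏_{α ∈ S} (z − α), where S = {-2, (-2 + 1i), (-2 - 1i)}.
Expanding the product yields: p(z) = z^3 + 6·z^2 + 13·z + 10.
Note conjugate pairs combine to real quadratics: (z − (-2+1i))(z − (-2−1i)) = z² + 4z + 5.
The resulting polynomial has degree 3 and real coefficients as required.

p(z) = z^3 + 6·z^2 + 13·z + 10.


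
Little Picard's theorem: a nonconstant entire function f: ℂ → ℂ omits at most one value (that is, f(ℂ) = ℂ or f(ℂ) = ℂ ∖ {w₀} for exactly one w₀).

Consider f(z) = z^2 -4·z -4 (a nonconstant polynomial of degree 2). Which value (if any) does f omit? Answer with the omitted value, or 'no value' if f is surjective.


Little Picard bounds the complement of f(ℂ) to at most one point.
For every w ∈ ℂ, the equation p(z) − w = 0 is a nonconstant polynomial in z and hence has at least one root by the fundamental theorem of algebra. So p is surjective onto ℂ, omitting no value.

Omitted value: no value.


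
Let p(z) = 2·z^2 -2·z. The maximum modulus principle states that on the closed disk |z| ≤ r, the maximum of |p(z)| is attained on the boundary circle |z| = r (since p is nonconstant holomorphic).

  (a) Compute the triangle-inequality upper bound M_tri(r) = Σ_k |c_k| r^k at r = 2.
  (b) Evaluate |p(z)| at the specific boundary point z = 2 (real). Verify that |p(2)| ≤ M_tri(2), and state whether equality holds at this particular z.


Coefficients: c_0 = 0, c_1 = -2, c_2 = 2. Radius r = 2.
Part (a). Triangle bound: M_tri(r) = Σ_k |c_k| r^k
  = |0|·2^0 + |-2|·2^1 + |2|·2^2
  = 0 + 4 + 8 = 12.
This bounds M(r) := max_{|z|=r} |p(z)| from above; equality holds iff all terms c_k z^k can be made to align in phase at a single z on |z|=r.
Part (b). At z = 2 (real, on the circle |z| = r):
  p(2) = (0)·2^0 + (-2)·2^1 + (2)·2^2 = 4.
  |p(2)| = 4.
Check: |p(2)| = 4 ≤ 12 = M_tri(2). ✓ Equality does not hold at z = 2 (the coefficients have mixed signs, so the terms do not all align in phase there).

M_tri(2) = 12; |p(2)| = 4; equality at z=2: no.


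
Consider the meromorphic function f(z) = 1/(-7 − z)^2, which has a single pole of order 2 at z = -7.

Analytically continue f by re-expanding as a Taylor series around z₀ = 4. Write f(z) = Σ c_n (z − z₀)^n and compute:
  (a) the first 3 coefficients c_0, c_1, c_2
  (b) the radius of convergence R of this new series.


Let w = z − z₀, so z = z₀ + w.
Then -7 − z = -7 − (z₀ + w) = (-7 − z₀) − w = -11 − w.
f(z) = 1/(-11 − w)^2 = (1/(-11)^2) · (1 − w/(-11))^{−2}.
By the binomial series (1−u)^{−2} = Σ_{n≥0} C(n+1, 1) u^n for |u|<1, with u = w/(-11):
  c_n = C(n+1, 1) / (-11)^(n+2).
  c_0 = 1/(-11)^2 = 1/121.
  c_1 = 2/(-11)^3 = -2/1331.
  c_2 = 3/(-11)^4 = 3/14641.
The series is valid for |w/d| < 1, i.e. |z − z₀| < |d|.
Radius of convergence: R = |-7 − z₀| = |-11| = 11 (distance from z₀ to the singularity z = -7).

c_0 = 1/121, c_1 = -2/1331, c_2 = 3/14641; R = 11.


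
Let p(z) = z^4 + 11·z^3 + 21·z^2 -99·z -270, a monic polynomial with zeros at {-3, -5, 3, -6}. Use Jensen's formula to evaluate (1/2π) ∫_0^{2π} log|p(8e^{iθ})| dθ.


Zeros: -6, -5, -3, 3; r = 8.
Inside |z| < r: -6, -5, -3, 3. Outside (|z| ≥ r): ∅.
p(0) = -270, so log|p(0)| = log(270) = 5.5984.
Apply Jensen: I(r) = log|p(0)| + Σ_k log(r/|z_k|), summed over zeros inside |z| < r.
  log(r/|z_k|) for z_k = -3: log(8/3) = 0.9808
  log(r/|z_k|) for z_k = -5: log(8/5) = 0.4700
  log(r/|z_k|) for z_k = 3: log(8/3) = 0.9808
  log(r/|z_k|) for z_k = -6: log(8/6) = 0.2877
Sum over inside zeros: 2.7193.
I(r) = log|p(0)| + (inside sum) = 5.5984 + 2.7193 = 8.3178.
Closed form (all zeros inside, monic): I(r) = n·log(r) = 4·log(8) = 8.3178. ✓

I(r) ≈ 8.3178.


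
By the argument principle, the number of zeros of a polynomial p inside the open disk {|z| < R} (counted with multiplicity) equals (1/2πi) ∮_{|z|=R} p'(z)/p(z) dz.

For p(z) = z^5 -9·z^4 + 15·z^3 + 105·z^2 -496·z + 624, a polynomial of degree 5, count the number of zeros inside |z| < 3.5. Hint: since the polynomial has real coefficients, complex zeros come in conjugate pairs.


The zeros of p are: 3, 4, (3 + 2i), (3 - 2i), -4.
Their magnitudes are: 3, 4, 3.606, 3.606, 4.
Zeros with |z| < R = 3.5: 3.
Count = 1.
By the argument principle, (1/2πi) ∮_{|z|=R} p'(z)/p(z) dz equals exactly this count.

Number of zeros inside |z| < 3.5: 1.


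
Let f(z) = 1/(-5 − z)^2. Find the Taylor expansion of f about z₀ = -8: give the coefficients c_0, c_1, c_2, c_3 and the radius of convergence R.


Let w = z − z₀, so z = z₀ + w.
Then -5 − z = -5 − (z₀ + w) = (-5 − z₀) − w = 3 − w.
f(z) = 1/(3 − w)^2 = (1/(3)^2) · (1 − w/(3))^{−2}.
By the binomial series (1−u)^{−2} = Σ_{n≥0} C(n+1, 1) u^n for |u|<1, with u = w/(3):
  c_n = C(n+1, 1) / (3)^(n+2).
  c_0 = 1/(3)^2 = 1/9.
  c_1 = 2/(3)^3 = 2/27.
  c_2 = 3/(3)^4 = 1/27.
  c_3 = 4/(3)^5 = 4/243.
The series is valid for |w/d| < 1, i.e. |z − z₀| < |d|.
Radius of convergence: R = |-5 − z₀| = |3| = 3 (distance from z₀ to the singularity z = -5).

c_0 = 1/9, c_1 = 2/27, c_2 = 1/27, c_3 = 4/243; R = 3.


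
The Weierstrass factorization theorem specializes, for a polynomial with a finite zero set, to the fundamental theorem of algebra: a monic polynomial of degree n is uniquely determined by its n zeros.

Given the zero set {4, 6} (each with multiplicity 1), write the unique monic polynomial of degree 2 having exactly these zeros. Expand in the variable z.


The polynomial is p(z) = ∏_{α ∈ S} (z − α), where S = {4, 6}.
Expanding the product yields: p(z) = z^2 -10·z + 24.
The resulting polynomial has degree 2 and real coefficients as required.

p(z) = z^2 -10·z + 24.


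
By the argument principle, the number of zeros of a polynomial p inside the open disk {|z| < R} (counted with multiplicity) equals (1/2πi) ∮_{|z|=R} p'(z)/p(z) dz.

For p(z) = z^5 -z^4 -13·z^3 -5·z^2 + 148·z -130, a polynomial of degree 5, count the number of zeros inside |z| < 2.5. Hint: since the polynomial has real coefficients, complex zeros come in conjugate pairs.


The zeros of p are: 1, (-3 + 2i), (-3 - 2i), (3 + 1i), (3 - 1i).
Their magnitudes are: 1, 3.606, 3.606, 3.162, 3.162.
Zeros with |z| < R = 2.5: 1.
Count = 1.
By the argument principle, (1/2πi) ∮_{|z|=R} p'(z)/p(z) dz equals exactly this count.

Number of zeros inside |z| < 2.5: 1.


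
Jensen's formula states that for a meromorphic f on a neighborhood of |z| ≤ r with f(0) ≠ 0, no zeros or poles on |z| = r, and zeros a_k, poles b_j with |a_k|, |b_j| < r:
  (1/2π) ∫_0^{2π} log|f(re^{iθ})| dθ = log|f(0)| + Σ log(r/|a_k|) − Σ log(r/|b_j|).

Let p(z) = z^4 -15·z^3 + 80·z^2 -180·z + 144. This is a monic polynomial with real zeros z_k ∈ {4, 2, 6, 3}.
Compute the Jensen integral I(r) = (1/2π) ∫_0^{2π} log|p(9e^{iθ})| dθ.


Zeros: 2, 3, 4, 6; r = 9.
Inside |z| < r: 2, 3, 4, 6. Outside (|z| ≥ r): ∅.
p(0) = 144, so log|p(0)| = log(144) = 4.9698.
Apply Jensen: I(r) = log|p(0)| + Σ_k log(r/|z_k|), summed over zeros inside |z| < r.
  log(r/|z_k|) for z_k = 4: log(9/4) = 0.8109
  log(r/|z_k|) for z_k = 2: log(9/2) = 1.5041
  log(r/|z_k|) for z_k = 6: log(9/6) = 0.4055
  log(r/|z_k|) for z_k = 3: log(9/3) = 1.0986
Sum over inside zeros: 3.8191.
I(r) = log|p(0)| + (inside sum) = 4.9698 + 3.8191 = 8.7889.
Closed form (all zeros inside, monic): I(r) = n·log(r) = 4·log(9) = 8.7889. ✓

I(r) ≈ 8.7889.


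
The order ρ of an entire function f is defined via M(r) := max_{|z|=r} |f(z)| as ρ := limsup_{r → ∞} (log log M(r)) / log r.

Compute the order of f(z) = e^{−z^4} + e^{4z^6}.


Each summand is entire of order 4 and 6 respectively (as in the single-exponential case). The order of a sum is at most the max of the orders, so ρ ≤ 6. For the lower bound: on |z|=r choose arg z so that 4z^6 is real positive; then |e^{4z^6}| = e^{4r^6} while |e^{-1z^4}| ≤ e^{1r^4} = o(e^{4r^6}). So |f| ≥ e^{4r^6}(1 − o(1)) and ρ ≥ 6. Hence ρ = max(4, 6) = 6.
Therefore ρ = 6.

Order ρ = 6.


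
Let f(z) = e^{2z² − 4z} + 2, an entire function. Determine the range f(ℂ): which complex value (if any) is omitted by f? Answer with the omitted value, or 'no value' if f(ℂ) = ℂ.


Little Picard bounds the complement of f(ℂ) to at most one point.
The exponent g(z) = 2z² − 4z is a nonconstant polynomial, hence surjective onto ℂ. So e^{g(z)} takes every value in {e^w : w ∈ ℂ} = ℂ ∖ {0}. Adding 2 shifts the range to ℂ ∖ {2}. f omits exactly 2.

Omitted value: 2.


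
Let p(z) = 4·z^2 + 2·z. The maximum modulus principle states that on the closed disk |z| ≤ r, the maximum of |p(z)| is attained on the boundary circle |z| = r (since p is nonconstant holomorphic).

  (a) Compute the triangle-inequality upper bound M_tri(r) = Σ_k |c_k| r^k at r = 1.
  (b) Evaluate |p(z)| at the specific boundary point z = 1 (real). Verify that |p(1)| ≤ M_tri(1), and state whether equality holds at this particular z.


Coefficients: c_0 = 0, c_1 = 2, c_2 = 4. Radius r = 1.
Part (a). Triangle bound: M_tri(r) = Σ_k |c_k| r^k
  = |0|·1^0 + |2|·1^1 + |4|·1^2
  = 0 + 2 + 4 = 6.
This bounds M(r) := max_{|z|=r} |p(z)| from above; equality holds iff all terms c_k z^k can be made to align in phase at a single z on |z|=r.
Part (b). At z = 1 (real, on the circle |z| = r):
  p(1) = (0)·1^0 + (2)·1^1 + (4)·1^2 = 6.
  |p(1)| = 6.
Since all nonzero coefficients share the same sign, |p(1)| = 6 = M_tri(1); the triangle bound is attained at z = 1, so in fact M(r) = 6.

M_tri(1) = 6; |p(1)| = 6; equality at z=1: yes.


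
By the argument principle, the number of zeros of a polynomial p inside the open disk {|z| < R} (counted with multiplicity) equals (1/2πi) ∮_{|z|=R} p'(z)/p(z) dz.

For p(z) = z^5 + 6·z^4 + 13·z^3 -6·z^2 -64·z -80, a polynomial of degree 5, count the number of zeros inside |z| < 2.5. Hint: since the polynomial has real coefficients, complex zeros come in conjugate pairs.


The zeros of p are: (-2 + 2i), (-2 - 2i), (-2 + 1i), (-2 - 1i), 2.
Their magnitudes are: 2.828, 2.828, 2.236, 2.236, 2.
Zeros with |z| < R = 2.5: (-2 + 1i), (-2 - 1i), 2.
Count = 3.
By the argument principle, (1/2πi) ∮_{|z|=R} p'(z)/p(z) dz equals exactly this count.

Number of zeros inside |z| < 2.5: 3.


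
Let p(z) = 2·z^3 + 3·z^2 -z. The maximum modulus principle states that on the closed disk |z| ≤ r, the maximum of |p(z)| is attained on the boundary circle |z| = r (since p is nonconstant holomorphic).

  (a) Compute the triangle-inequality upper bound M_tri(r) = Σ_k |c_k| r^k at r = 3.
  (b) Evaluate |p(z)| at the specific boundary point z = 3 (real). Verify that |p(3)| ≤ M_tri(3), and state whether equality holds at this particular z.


Coefficients: c_0 = 0, c_1 = -1, c_2 = 3, c_3 = 2. Radius r = 3.
Part (a). Triangle bound: M_tri(r) = Σ_k |c_k| r^k
  = |0|·3^0 + |-1|·3^1 + |3|·3^2 + |2|·3^3
  = 0 + 3 + 27 + 54 = 84.
This bounds M(r) := max_{|z|=r} |p(z)| from above; equality holds iff all terms c_k z^k can be made to align in phase at a single z on |z|=r.
Part (b). At z = 3 (real, on the circle |z| = r):
  p(3) = (0)·3^0 + (-1)·3^1 + (3)·3^2 + (2)·3^3 = 78.
  |p(3)| = 78.
Check: |p(3)| = 78 ≤ 84 = M_tri(3). ✓ Equality does not hold at z = 3 (the coefficients have mixed signs, so the terms do not all align in phase there).

M_tri(3) = 84; |p(3)| = 78; equality at z=3: no.


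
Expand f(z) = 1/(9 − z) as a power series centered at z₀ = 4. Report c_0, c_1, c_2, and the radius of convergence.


Let w = z − z₀, so z = z₀ + w.
Then 9 − z = 9 − (z₀ + w) = (9 − z₀) − w = 5 − w.
f(z) = 1/(5 − w) = (1/(5)) · 1/(1 − w/(5)) = Σ_{n≥0} w^n / (5)^(n+1).
So c_n = 1/(5)^(n+1):
  c_0 = 1/(5)^1 = 1/5.
  c_1 = 1/(5)^2 = 1/25.
  c_2 = 1/(5)^3 = 1/125.
The series is valid for |w/d| < 1, i.e. |z − z₀| < |d|.
Radius of convergence: R = |9 − z₀| = |5| = 5 (distance from z₀ to the singularity z = 9).

c_0 = 1/5, c_1 = 1/25, c_2 = 1/125; R = 5.


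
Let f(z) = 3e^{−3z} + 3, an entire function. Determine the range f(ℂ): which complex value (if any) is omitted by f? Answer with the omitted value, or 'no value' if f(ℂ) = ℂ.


Little Picard bounds the complement of f(ℂ) to at most one point.
e^{−3z} is never zero on ℂ, so 3·e^{−3z} takes every value in ℂ ∖ {0}. Adding 3 shifts the range to ℂ ∖ {3}. Thus f omits exactly the value 3.

Omitted value: 3.


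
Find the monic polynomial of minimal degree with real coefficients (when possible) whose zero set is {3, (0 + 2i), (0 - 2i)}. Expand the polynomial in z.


The polynomial is p(z) = ∏_{α ∈ S} (z − α), where S = {3, (0 + 2i), (0 - 2i)}.
Expanding the product yields: p(z) = z^3 -3·z^2 + 4·z -12.
Note conjugate pairs combine to real quadratics: (z − (0+2i))(z − (0−2i)) = z² + 4.
The resulting polynomial has degree 3 and real coefficients as required.

p(z) = z^3 -3·z^2 + 4·z -12.


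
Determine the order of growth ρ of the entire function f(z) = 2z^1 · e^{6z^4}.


M(r) = max_{|z|=r} |2|·|z|^1·|e^{6z^4}| = 2·r^1 · e^{6r^4} (the factors attain their maxima compatibly on |z|=r). Then log M(r) = log 2 + 1·log r + 6r^4, dominated by the last term, so log log M(r) ~ 4·log r. The polynomial factor 2z^1 contributes only a log r term and does not affect the order. ρ = 4.
Therefore ρ = 4.

Order ρ = 4.


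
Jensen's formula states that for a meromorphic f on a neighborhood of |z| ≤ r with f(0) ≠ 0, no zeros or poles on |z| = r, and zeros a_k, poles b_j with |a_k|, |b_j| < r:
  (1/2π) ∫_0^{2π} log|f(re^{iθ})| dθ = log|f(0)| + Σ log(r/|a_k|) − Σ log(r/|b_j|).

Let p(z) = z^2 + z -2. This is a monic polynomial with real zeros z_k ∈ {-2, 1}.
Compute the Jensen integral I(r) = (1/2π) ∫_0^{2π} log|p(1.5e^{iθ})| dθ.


Zeros: -2, 1; r = 1.5.
Inside |z| < r: 1. Outside (|z| ≥ r): -2.
p(0) = -2, so log|p(0)| = log(2) = 0.6931.
Apply Jensen: I(r) = log|p(0)| + Σ_k log(r/|z_k|), summed over zeros inside |z| < r.
  log(r/|z_k|) for z_k = 1: log(1.5/1) = 0.4055
  Outside zeros (-2) contribute nothing to the Jensen sum.
Sum over inside zeros: 0.4055.
I(r) = log|p(0)| + (inside sum) = 0.6931 + 0.4055 = 1.0986.
Note: since some zeros are outside |z| ≤ r, the simplified n·log(r) form does NOT apply — only the inside zeros contribute.

I(r) ≈ 1.0986.


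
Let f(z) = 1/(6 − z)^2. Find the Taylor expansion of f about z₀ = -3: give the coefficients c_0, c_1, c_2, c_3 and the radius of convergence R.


Let w = z − z₀, so z = z₀ + w.
Then 6 − z = 6 − (z₀ + w) = (6 − z₀) − w = 9 − w.
f(z) = 1/(9 − w)^2 = (1/(9)^2) · (1 − w/(9))^{−2}.
By the binomial series (1−u)^{−2} = Σ_{n≥0} C(n+1, 1) u^n for |u|<1, with u = w/(9):
  c_n = C(n+1, 1) / (9)^(n+2).
  c_0 = 1/(9)^2 = 1/81.
  c_1 = 2/(9)^3 = 2/729.
  c_2 = 3/(9)^4 = 1/2187.
  c_3 = 4/(9)^5 = 4/59049.
The series is valid for |w/d| < 1, i.e. |z − z₀| < |d|.
Radius of convergence: R = |6 − z₀| = |9| = 9 (distance from z₀ to the singularity z = 6).

c_0 = 1/81, c_1 = 2/729, c_2 = 1/2187, c_3 = 4/59049; R = 9.


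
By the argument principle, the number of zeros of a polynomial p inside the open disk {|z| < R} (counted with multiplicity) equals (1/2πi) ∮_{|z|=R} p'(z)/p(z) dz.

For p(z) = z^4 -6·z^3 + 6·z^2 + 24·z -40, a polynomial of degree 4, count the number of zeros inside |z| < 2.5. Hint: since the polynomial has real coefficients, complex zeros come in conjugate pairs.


The zeros of p are: -2, (3 + 1i), (3 - 1i), 2.
Their magnitudes are: 2, 3.162, 3.162, 2.
Zeros with |z| < R = 2.5: -2, 2.
Count = 2.
By the argument principle, (1/2πi) ∮_{|z|=R} p'(z)/p(z) dz equals exactly this count.

Number of zeros inside |z| < 2.5: 2.


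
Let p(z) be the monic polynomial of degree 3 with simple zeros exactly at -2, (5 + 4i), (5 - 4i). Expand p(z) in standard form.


The polynomial is p(z) = ∏_{α ∈ S} (z − α), where S = {-2, (5 + 4i), (5 - 4i)}.
Expanding the product yields: p(z) = z^3 -8·z^2 + 21·z + 82.
Note conjugate pairs combine to real quadratics: (z − (5+4i))(z − (5−4i)) = z² − 10z + 41.
The resulting polynomial has degree 3 and real coefficients as required.

p(z) = z^3 -8·z^2 + 21·z + 82.
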